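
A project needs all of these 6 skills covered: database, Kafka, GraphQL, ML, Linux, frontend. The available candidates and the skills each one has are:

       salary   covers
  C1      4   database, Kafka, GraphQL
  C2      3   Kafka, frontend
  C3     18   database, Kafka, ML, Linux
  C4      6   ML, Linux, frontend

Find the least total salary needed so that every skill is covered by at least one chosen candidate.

10

C1, C4 cover every skill at salary 4 + 6 = 10.
Any cover uses at least 2 candidates; among all covering selections none totals below 10.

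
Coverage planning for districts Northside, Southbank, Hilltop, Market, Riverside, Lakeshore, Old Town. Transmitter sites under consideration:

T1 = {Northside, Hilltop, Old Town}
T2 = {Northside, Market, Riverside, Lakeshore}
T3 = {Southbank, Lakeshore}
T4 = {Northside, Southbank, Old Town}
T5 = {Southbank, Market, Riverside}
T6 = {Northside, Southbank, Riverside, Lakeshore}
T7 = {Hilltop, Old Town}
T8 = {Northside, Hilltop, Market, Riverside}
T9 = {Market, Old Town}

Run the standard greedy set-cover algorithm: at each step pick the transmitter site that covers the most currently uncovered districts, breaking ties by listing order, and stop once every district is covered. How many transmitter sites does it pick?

3

Pick 1: T2 covers 4 new districts (Northside, Market, Riverside, Lakeshore).
Pick 2: T1 covers 2 new districts (Hilltop, Old Town).
Pick 3: T3 covers 1 new districts (Southbank).
Greedy uses 3 transmitter sites.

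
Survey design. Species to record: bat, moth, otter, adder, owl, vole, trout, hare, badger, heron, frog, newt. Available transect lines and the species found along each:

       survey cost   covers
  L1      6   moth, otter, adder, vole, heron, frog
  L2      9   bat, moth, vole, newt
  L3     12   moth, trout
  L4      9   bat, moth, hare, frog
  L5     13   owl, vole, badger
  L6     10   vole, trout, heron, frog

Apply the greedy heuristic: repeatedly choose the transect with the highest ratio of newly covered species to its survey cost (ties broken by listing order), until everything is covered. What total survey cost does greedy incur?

Pick 1: L1 adds 6 new (moth, otter, adder, vole, heron, frog) at survey cost 6 (ratio 6/6).
Pick 2: L2 adds 2 new (bat, newt) at survey cost 9 (ratio 2/9).
Pick 3: L5 adds 2 new (owl, badger) at survey cost 13 (ratio 2/13).
Pick 4: L4 adds 1 new (hare) at survey cost 9 (ratio 1/9).
Pick 5: L6 adds 1 new (trout) at survey cost 10 (ratio 1/10).
Greedy total survey cost: 6 + 9 + 13 + 9 + 10 = 47.

47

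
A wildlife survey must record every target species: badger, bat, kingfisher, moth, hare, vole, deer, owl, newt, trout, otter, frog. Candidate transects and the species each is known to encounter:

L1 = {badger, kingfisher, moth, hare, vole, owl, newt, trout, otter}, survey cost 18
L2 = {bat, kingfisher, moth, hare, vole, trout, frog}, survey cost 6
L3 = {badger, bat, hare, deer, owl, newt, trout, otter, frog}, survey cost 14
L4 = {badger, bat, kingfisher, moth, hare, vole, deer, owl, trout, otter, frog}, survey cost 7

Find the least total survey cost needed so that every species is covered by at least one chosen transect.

L2, L3 cover every species at survey cost 6 + 14 = 20.
Any cover uses at least 2 transects; among all covering selections none totals below 20.

20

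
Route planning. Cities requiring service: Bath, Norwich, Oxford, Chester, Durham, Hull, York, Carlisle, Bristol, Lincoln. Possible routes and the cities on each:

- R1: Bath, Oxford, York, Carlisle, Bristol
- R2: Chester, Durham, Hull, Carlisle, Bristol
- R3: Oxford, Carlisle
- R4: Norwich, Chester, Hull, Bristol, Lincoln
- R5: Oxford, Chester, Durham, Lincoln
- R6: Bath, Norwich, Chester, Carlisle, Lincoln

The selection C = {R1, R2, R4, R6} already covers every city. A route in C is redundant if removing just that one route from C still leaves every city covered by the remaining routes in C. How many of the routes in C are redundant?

Drop R1: Oxford, York uncovered — not redundant.
Drop R2: Durham uncovered — not redundant.
Drop R4: the rest still cover every city — redundant.
Drop R6: the rest still cover every city — redundant.
2 redundant: R4, R6.

2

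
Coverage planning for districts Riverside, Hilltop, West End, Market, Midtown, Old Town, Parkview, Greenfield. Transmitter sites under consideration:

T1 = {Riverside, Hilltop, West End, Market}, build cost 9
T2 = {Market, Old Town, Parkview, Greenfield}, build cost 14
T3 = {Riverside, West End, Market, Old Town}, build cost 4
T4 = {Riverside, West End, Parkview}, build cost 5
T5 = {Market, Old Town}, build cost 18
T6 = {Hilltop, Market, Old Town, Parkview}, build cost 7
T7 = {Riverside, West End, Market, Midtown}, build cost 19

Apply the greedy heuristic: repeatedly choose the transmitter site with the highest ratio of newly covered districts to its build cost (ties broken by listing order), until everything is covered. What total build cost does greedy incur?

Pick 1: T3 adds 4 new (Riverside, West End, Market, Old Town) at build cost 4 (ratio 4/4).
Pick 2: T6 adds 2 new (Hilltop, Parkview) at build cost 7 (ratio 2/7).
Pick 3: T2 adds 1 new (Greenfield) at build cost 14 (ratio 1/14).
Pick 4: T7 adds 1 new (Midtown) at build cost 19 (ratio 1/19).
Greedy total build cost: 4 + 7 + 14 + 19 = 44. (The true optimum is 40, so greedy overshoots here.)

44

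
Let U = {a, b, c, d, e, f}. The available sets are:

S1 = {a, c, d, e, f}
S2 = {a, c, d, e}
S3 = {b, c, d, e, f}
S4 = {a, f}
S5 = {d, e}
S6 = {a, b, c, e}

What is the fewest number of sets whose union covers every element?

S1, S3 together cover {a, b, c, d, e, f} — every element.
No single set contains all 6 elements, so 2 is optimal.

2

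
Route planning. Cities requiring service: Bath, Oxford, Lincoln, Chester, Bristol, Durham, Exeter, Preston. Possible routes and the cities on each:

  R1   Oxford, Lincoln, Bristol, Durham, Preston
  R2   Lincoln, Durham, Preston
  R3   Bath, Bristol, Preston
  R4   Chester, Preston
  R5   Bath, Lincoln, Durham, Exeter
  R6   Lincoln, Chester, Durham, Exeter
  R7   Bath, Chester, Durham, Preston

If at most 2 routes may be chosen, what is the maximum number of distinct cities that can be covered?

7

Choosing R1, R5 covers {Bath, Oxford, Lincoln, Bristol, Durham, Exeter, Preston} — 7 cities.
No choice of 2 routes does better; here Chester is left uncovered.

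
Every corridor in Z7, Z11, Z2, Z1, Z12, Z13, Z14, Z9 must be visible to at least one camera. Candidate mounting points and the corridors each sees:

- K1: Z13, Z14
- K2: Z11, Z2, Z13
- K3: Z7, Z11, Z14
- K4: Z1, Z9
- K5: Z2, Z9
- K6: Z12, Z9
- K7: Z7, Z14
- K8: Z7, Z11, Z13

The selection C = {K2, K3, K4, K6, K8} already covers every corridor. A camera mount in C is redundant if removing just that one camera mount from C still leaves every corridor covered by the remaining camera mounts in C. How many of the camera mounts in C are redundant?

1

Drop K2: Z2 uncovered — not redundant.
Drop K3: Z14 uncovered — not redundant.
Drop K4: Z1 uncovered — not redundant.
Drop K6: Z12 uncovered — not redundant.
Drop K8: the rest still cover every corridor — redundant.
1 redundant: K8.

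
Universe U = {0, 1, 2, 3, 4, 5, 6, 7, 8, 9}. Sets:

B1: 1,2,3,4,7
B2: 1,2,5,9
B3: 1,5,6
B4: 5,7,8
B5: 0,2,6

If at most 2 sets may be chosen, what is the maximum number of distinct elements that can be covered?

7

Choosing B1, B2 covers {1, 2, 3, 4, 5, 7, 9} — 7 elements.
No choice of 2 sets does better; here 0, 6, 8 are left uncovered.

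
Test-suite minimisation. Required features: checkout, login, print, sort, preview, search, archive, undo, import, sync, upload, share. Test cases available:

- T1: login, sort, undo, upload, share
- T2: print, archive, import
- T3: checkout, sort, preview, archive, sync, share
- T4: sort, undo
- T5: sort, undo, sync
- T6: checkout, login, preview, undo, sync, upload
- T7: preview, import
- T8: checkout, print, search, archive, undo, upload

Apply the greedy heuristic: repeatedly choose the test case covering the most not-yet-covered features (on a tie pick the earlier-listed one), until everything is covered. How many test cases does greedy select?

4

Pick 1: T3 covers 6 new features (checkout, sort, preview, archive, sync, share).
Pick 2: T8 covers 4 new features (print, search, undo, upload).
Pick 3: T1 covers 1 new features (login).
Pick 4: T2 covers 1 new features (import).
Greedy uses 4 test cases.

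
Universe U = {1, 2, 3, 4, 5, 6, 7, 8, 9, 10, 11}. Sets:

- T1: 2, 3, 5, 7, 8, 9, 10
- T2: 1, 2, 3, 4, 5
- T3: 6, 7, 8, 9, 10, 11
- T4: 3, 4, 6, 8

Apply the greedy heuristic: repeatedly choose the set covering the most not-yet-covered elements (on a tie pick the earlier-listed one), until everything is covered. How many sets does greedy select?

3

Pick 1: T1 covers 7 new elements (2, 3, 5, 7, 8, 9, 10).
Pick 2: T2 covers 2 new elements (1, 4).
Pick 3: T3 covers 2 new elements (6, 11).
Greedy uses 3 sets. (The true minimum is 2.)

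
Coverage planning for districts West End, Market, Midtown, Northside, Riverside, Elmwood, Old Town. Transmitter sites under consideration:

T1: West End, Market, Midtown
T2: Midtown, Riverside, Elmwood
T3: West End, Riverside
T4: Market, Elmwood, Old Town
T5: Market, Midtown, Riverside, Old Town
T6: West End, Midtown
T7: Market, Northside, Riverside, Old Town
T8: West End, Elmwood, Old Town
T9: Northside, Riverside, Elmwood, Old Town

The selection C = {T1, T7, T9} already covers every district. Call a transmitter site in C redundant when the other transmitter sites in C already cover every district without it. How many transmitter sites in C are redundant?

1

Drop T1: West End, Midtown uncovered — not redundant.
Drop T7: the rest still cover every district — redundant.
Drop T9: Elmwood uncovered — not redundant.
1 redundant: T7.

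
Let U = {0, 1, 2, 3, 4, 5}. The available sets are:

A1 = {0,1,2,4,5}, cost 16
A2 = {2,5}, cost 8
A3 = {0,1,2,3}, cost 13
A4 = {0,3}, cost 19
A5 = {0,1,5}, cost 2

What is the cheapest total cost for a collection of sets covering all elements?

29

A1, A3 cover every element at cost 16 + 13 = 29.
Any cover uses at least 2 sets; among all covering selections none totals below 29.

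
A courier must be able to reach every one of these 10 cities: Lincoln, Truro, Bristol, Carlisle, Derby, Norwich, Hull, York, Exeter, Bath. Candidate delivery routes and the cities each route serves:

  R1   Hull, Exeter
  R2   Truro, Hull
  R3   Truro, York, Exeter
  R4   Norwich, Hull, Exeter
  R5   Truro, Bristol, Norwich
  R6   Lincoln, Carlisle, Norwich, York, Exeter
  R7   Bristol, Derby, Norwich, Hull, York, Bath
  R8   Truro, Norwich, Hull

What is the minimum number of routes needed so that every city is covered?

R2, R6, R7 together cover {Lincoln, Truro, Bristol, Carlisle, Derby, Norwich, Hull, York, Exeter, Bath} — every city.
No 2 of the 8 routes cover everything (all 28 pairs fall short), so 3 is minimum.

3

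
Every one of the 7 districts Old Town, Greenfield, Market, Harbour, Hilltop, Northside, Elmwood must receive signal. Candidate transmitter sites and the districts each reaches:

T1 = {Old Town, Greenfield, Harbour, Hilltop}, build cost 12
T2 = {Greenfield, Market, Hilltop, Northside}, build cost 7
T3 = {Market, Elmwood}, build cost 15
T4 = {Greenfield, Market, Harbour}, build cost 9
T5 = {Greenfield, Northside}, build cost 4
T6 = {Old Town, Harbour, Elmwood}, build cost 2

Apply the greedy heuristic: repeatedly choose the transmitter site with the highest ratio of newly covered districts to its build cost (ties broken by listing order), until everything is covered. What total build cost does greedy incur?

9

Pick 1: T6 adds 3 new (Old Town, Harbour, Elmwood) at build cost 2 (ratio 3/2).
Pick 2: T2 adds 4 new (Greenfield, Market, Hilltop, Northside) at build cost 7 (ratio 4/7).
Greedy total build cost: 2 + 7 = 9.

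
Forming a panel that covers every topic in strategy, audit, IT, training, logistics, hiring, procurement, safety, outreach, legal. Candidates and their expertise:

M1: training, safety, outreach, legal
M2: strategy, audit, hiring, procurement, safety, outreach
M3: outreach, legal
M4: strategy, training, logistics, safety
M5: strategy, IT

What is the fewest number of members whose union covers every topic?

4

M1, M2, M4, M5 together cover {strategy, audit, IT, training, logistics, hiring, procurement, safety, outreach, legal} — every topic.
No 3 of the 5 members cover everything (all 10 triples fall short), so 4 is minimum.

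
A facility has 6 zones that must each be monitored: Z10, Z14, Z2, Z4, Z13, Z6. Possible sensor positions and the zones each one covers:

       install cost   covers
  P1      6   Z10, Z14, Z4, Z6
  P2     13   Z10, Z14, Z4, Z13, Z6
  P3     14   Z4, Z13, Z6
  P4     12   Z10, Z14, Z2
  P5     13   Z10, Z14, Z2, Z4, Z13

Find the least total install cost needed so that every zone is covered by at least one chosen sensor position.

P1, P5 cover every zone at install cost 6 + 13 = 19.
Any cover uses at least 2 sensor positions; among all covering selections none totals below 19.

19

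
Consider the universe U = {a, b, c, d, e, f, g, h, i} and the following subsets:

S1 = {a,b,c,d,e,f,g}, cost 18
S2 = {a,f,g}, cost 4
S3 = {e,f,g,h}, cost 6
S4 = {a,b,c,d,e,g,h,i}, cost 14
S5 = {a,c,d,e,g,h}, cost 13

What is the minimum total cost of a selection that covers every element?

S2, S4 cover every element at cost 4 + 14 = 18.
Any cover uses at least 2 sets; among all covering selections none totals below 18.

18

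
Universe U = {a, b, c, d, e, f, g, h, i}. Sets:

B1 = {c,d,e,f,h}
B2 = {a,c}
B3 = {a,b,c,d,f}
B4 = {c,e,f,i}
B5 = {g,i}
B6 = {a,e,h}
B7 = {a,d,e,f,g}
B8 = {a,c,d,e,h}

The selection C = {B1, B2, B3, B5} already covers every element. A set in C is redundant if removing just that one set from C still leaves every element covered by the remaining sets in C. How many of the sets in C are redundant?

1

Drop B1: e, h uncovered — not redundant.
Drop B2: the rest still cover every element — redundant.
Drop B3: b uncovered — not redundant.
Drop B5: g, i uncovered — not redundant.
1 redundant: B2.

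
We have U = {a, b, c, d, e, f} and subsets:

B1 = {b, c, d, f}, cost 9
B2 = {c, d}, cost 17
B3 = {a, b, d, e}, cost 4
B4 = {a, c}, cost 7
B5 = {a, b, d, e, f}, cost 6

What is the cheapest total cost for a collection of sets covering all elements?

B1, B3 cover every element at cost 9 + 4 = 13.
Any cover uses at least 2 sets; among all covering selections none totals below 13.

13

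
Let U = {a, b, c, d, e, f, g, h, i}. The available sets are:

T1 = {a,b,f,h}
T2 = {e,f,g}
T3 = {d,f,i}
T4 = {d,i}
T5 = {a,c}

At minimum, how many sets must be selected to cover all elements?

4

T1, T2, T3, T5 together cover {a, b, c, d, e, f, g, h, i} — every element.
No 3 of the 5 sets cover everything (all 10 triples fall short), so 4 is minimum.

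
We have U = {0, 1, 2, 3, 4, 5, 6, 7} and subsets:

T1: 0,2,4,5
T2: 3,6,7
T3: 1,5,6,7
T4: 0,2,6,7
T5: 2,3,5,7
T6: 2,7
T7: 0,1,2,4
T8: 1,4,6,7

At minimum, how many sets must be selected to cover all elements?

3

T1, T2, T3 together cover {0, 1, 2, 3, 4, 5, 6, 7} — every element.
No 2 of the 8 sets cover everything (all 28 pairs fall short), so 3 is minimum.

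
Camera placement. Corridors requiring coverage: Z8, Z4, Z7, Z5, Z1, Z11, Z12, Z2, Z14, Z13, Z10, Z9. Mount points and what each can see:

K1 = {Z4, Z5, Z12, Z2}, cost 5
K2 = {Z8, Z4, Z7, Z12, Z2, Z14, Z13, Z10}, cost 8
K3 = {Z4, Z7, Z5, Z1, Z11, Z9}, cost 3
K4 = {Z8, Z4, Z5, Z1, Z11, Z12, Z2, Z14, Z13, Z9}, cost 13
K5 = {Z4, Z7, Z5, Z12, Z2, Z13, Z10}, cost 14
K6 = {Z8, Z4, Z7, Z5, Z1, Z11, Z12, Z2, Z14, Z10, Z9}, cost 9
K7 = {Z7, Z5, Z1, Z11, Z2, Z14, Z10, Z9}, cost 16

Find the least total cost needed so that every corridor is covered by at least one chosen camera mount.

11

K2, K3 cover every corridor at cost 8 + 3 = 11.
Any cover uses at least 2 camera mounts; among all covering selections none totals below 11.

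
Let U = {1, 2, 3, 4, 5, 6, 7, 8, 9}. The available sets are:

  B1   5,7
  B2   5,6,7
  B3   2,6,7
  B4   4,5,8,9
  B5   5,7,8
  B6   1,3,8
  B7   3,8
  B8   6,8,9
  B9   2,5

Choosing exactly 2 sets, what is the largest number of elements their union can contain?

Choosing B3, B4 covers {2, 4, 5, 6, 7, 8, 9} — 7 elements.
No choice of 2 sets does better; here 1, 3 are left uncovered.

7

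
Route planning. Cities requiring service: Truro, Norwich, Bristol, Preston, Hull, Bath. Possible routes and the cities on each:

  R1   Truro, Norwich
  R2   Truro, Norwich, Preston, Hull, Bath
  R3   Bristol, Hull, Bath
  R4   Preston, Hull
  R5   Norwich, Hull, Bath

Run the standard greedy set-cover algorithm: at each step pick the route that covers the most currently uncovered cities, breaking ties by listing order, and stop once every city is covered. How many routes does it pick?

2

Pick 1: R2 covers 5 new cities (Truro, Norwich, Preston, Hull, Bath).
Pick 2: R3 covers 1 new cities (Bristol).
Greedy uses 2 routes.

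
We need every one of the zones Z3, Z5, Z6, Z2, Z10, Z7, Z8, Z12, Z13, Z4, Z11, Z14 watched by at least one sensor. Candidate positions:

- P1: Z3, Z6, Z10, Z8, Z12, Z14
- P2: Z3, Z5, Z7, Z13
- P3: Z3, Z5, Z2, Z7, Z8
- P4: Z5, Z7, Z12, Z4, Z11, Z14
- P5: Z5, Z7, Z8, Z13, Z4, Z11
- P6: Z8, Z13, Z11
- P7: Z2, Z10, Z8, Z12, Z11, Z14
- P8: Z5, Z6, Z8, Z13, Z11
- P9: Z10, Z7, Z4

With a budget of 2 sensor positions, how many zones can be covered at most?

11

Choosing P1, P5 covers {Z3, Z5, Z6, Z10, Z7, Z8, Z12, Z13, Z4, Z11, Z14} — 11 zones.
No choice of 2 sensor positions does better; here Z2 is left uncovered.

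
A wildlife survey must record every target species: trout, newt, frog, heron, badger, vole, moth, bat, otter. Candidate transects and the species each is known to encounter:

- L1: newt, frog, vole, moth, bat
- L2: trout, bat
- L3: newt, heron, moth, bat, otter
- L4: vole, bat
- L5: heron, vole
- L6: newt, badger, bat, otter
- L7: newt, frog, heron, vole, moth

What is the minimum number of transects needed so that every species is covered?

L2, L6, L7 together cover {trout, newt, frog, heron, badger, vole, moth, bat, otter} — every species.
No 2 of the 7 transects cover everything (all 21 pairs fall short), so 3 is minimum.
Greedy (largest uncovered first) would take L1, L3, L2, L6 — 4 transects — but 3 suffice.

3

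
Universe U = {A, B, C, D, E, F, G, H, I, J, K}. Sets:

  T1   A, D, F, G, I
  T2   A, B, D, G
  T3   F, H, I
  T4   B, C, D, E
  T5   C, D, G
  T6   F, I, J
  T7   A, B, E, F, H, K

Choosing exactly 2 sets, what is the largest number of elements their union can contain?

Choosing T1, T7 covers {A, B, D, E, F, G, H, I, K} — 9 elements.
No choice of 2 sets does better; here C, J are left uncovered.

9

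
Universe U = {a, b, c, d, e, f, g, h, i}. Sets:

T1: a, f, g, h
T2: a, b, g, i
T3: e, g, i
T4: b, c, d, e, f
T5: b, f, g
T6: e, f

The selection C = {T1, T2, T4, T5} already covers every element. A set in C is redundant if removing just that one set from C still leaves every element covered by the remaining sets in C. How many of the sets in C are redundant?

Drop T1: h uncovered — not redundant.
Drop T2: i uncovered — not redundant.
Drop T4: c, d, e uncovered — not redundant.
Drop T5: the rest still cover every element — redundant.
1 redundant: T5.

1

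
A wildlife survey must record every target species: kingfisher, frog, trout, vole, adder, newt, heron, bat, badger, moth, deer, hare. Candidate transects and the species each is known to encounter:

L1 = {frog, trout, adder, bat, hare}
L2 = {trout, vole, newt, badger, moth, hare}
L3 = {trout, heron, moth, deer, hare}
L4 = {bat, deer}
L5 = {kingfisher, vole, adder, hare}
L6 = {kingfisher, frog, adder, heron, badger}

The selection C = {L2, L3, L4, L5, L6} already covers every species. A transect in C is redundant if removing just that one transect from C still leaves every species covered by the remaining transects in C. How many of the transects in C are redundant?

Drop L2: newt uncovered — not redundant.
Drop L3: the rest still cover every species — redundant.
Drop L4: bat uncovered — not redundant.
Drop L5: the rest still cover every species — redundant.
Drop L6: frog uncovered — not redundant.
2 redundant: L3, L5.

2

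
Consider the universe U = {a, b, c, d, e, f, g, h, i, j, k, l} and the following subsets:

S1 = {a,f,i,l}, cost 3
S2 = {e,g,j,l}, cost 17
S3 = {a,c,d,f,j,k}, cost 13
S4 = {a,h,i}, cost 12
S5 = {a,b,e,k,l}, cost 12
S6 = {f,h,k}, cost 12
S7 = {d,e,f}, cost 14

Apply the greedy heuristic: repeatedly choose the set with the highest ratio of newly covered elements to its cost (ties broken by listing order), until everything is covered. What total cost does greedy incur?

57

Pick 1: S1 adds 4 new (a, f, i, l) at cost 3 (ratio 4/3).
Pick 2: S3 adds 4 new (c, d, j, k) at cost 13 (ratio 4/13).
Pick 3: S5 adds 2 new (b, e) at cost 12 (ratio 2/12).
Pick 4: S4 adds 1 new (h) at cost 12 (ratio 1/12).
Pick 5: S2 adds 1 new (g) at cost 17 (ratio 1/17).
Greedy total cost: 3 + 13 + 12 + 12 + 17 = 57. (The true optimum is 54, so greedy overshoots here.)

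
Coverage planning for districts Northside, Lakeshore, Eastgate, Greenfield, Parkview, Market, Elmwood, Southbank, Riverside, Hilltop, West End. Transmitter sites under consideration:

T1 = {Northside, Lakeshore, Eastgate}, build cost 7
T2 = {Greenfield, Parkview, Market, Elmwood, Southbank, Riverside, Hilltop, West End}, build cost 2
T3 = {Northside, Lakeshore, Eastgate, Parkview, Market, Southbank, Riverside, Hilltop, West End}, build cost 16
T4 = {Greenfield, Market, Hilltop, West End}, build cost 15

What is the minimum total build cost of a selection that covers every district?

9

T1, T2 cover every district at build cost 7 + 2 = 9.
Any cover uses at least 2 transmitter sites; among all covering selections none totals below 9.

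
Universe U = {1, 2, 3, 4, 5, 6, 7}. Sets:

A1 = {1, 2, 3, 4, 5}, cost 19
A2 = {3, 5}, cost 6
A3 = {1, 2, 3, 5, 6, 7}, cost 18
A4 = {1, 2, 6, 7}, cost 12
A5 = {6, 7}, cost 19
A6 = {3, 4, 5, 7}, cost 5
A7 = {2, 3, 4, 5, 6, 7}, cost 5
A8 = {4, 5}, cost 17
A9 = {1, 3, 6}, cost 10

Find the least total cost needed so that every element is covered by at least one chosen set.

15

A7, A9 cover every element at cost 5 + 10 = 15.
Any cover uses at least 2 sets; among all covering selections none totals below 15.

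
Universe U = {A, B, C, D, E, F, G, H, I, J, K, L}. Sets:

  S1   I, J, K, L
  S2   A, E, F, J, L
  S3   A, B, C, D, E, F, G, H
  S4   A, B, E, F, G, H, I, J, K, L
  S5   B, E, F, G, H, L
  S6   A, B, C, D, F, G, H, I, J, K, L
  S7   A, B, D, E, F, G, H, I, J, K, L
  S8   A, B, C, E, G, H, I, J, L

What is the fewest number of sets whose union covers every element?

S1, S3 together cover {A, B, C, D, E, F, G, H, I, J, K, L} — every element.
No single set contains all 12 elements, so 2 is optimal.

2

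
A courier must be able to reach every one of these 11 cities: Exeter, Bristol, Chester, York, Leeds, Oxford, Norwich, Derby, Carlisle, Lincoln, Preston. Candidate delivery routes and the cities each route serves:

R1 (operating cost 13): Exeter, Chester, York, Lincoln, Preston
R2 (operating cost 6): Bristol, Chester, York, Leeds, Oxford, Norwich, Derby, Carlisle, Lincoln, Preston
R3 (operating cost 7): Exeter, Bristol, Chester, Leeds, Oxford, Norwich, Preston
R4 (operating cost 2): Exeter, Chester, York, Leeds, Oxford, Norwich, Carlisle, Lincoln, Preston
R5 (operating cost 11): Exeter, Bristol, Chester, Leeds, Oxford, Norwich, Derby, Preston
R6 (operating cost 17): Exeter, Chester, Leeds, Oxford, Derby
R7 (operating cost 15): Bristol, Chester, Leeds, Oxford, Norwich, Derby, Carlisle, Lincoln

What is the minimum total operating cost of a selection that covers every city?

8

R2, R4 cover every city at operating cost 6 + 2 = 8.
Any cover uses at least 2 routes; among all covering selections none totals below 8.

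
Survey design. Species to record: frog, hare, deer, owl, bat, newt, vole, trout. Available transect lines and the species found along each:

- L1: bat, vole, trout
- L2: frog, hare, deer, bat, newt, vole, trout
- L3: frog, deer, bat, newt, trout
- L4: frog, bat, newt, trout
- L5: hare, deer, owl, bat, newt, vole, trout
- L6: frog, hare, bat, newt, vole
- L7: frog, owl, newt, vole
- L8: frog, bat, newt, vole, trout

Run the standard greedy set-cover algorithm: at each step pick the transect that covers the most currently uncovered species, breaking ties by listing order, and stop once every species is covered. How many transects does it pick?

Pick 1: L2 covers 7 new species (frog, hare, deer, bat, newt, vole, trout).
Pick 2: L5 covers 1 new species (owl).
Greedy uses 2 transects.

2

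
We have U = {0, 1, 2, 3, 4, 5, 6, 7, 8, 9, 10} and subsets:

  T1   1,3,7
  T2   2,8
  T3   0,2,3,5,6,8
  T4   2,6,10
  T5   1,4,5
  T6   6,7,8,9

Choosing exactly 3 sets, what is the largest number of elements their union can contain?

10

Choosing T3, T5, T6 covers {0, 1, 2, 3, 4, 5, 6, 7, 8, 9} — 10 elements.
No choice of 3 sets does better; here 10 is left uncovered.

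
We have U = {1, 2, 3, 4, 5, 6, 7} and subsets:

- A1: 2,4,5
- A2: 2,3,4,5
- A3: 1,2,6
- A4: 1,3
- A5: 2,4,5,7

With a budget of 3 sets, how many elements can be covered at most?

7

Choosing A2, A3, A5 covers {1, 2, 3, 4, 5, 6, 7} — 7 elements.
That is all 7 elements.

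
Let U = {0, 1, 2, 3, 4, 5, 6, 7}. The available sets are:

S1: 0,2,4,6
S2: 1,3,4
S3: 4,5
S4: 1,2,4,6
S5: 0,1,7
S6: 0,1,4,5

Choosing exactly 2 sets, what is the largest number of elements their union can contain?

Choosing S1, S2 covers {0, 1, 2, 3, 4, 6} — 6 elements.
No choice of 2 sets does better; here 5, 7 are left uncovered.

6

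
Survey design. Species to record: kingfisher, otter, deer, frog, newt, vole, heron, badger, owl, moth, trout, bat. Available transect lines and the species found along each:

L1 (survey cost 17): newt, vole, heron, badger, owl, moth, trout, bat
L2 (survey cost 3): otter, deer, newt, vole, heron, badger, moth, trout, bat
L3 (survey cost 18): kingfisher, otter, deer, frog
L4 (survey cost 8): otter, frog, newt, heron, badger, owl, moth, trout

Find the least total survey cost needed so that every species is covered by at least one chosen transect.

L2, L3, L4 cover every species at survey cost 3 + 18 + 8 = 29.
Any cover uses at least 2 transects; among all covering selections none totals below 29.

29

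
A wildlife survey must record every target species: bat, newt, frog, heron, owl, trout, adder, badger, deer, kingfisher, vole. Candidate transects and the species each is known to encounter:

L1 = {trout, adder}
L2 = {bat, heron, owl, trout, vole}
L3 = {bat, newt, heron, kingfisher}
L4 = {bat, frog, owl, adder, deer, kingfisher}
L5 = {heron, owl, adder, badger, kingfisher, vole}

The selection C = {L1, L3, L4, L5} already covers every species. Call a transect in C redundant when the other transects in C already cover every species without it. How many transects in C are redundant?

0

Drop L1: trout uncovered — not redundant.
Drop L3: newt uncovered — not redundant.
Drop L4: frog, deer uncovered — not redundant.
Drop L5: badger, vole uncovered — not redundant.
None of the transects in C is redundant.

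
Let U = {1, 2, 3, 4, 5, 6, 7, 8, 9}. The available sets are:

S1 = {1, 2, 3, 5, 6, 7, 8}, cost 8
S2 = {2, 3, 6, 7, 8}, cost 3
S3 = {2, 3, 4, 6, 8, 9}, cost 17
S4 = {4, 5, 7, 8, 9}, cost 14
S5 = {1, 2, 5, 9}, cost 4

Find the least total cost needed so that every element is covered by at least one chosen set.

21

S2, S4, S5 cover every element at cost 3 + 14 + 4 = 21.
Any cover uses at least 2 sets; among all covering selections none totals below 21.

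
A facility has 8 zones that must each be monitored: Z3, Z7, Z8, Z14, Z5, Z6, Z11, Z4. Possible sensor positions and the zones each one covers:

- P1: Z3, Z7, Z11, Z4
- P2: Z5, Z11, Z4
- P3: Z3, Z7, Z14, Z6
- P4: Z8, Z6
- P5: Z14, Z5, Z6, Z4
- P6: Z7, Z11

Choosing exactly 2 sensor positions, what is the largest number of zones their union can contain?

7

Choosing P1, P5 covers {Z3, Z7, Z14, Z5, Z6, Z11, Z4} — 7 zones.
No choice of 2 sensor positions does better; here Z8 is left uncovered.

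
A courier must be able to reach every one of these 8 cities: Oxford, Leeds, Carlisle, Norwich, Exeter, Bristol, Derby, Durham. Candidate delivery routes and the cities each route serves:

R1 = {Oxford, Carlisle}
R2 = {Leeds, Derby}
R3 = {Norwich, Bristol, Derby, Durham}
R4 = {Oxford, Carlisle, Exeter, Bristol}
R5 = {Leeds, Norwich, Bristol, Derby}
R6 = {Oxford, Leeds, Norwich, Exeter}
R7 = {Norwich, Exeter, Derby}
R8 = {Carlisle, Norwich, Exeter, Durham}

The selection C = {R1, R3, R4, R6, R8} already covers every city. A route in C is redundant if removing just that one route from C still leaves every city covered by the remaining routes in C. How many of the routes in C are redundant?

3

Drop R1: the rest still cover every city — redundant.
Drop R3: Derby uncovered — not redundant.
Drop R4: the rest still cover every city — redundant.
Drop R6: Leeds uncovered — not redundant.
Drop R8: the rest still cover every city — redundant.
3 redundant: R1, R4, R8.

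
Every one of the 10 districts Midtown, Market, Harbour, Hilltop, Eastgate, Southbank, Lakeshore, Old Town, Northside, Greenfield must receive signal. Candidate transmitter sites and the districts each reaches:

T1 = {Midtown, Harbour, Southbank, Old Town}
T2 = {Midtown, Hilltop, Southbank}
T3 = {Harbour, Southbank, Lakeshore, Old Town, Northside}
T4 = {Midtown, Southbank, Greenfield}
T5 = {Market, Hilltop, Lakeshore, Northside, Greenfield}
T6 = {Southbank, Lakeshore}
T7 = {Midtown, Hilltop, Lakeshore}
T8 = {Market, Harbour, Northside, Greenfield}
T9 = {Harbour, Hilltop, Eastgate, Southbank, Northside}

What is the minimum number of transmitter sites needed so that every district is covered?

3

T1, T5, T9 together cover {Midtown, Market, Harbour, Hilltop, Eastgate, Southbank, Lakeshore, Old Town, Northside, Greenfield} — every district.
No 2 of the 9 transmitter sites cover everything (all 36 pairs fall short), so 3 is minimum.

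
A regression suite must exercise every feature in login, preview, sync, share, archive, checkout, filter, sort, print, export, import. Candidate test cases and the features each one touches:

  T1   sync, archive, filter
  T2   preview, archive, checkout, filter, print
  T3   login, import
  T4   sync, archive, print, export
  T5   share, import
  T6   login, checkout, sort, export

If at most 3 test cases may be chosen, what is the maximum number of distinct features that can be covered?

Choosing T2, T5, T6 covers {login, preview, share, archive, checkout, filter, sort, print, export, import} — 10 features.
No choice of 3 test cases does better; here sync is left uncovered.

10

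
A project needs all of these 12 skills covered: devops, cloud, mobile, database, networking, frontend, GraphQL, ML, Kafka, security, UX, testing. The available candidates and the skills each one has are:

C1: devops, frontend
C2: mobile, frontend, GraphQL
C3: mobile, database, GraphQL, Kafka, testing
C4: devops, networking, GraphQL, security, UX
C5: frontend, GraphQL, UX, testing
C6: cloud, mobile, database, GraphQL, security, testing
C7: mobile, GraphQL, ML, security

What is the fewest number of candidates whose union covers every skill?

5

C1, C3, C4, C6, C7 together cover {devops, cloud, mobile, database, networking, frontend, GraphQL, ML, Kafka, security, UX, testing} — every skill.
No 4 of the 7 candidates cover everything (all 35 size-4 selections fall short), so 5 is minimum.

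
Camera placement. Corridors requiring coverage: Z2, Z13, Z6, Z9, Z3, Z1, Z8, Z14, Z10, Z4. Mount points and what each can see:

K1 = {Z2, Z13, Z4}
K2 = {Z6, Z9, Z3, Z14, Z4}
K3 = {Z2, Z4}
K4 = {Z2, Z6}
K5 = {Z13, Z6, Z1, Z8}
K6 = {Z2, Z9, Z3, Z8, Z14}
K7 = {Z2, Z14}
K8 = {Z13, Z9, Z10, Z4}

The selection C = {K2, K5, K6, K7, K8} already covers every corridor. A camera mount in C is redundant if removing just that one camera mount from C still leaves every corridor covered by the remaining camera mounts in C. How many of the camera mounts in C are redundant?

Drop K2: the rest still cover every corridor — redundant.
Drop K5: Z1 uncovered — not redundant.
Drop K6: the rest still cover every corridor — redundant.
Drop K7: the rest still cover every corridor — redundant.
Drop K8: Z10 uncovered — not redundant.
3 redundant: K2, K6, K7.

3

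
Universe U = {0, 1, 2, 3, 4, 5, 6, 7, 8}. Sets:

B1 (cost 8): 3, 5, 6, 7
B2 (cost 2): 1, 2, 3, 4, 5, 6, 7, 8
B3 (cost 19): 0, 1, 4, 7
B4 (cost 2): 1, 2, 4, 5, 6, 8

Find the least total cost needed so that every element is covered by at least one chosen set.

21

B2, B3 cover every element at cost 2 + 19 = 21.
Any cover uses at least 2 sets; among all covering selections none totals below 21.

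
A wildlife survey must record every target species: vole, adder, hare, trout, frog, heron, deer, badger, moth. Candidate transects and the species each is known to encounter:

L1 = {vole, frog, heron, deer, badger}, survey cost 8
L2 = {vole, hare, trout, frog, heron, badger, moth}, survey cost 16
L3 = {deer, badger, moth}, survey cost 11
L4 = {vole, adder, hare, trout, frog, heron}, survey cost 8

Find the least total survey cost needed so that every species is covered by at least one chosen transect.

19

L3, L4 cover every species at survey cost 11 + 8 = 19.
Any cover uses at least 2 transects; among all covering selections none totals below 19.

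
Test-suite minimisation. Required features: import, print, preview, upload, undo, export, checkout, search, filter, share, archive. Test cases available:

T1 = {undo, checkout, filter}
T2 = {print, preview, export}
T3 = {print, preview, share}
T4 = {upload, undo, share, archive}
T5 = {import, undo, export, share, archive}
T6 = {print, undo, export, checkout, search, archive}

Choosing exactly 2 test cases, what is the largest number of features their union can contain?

8

Choosing T3, T6 covers {print, preview, undo, export, checkout, search, share, archive} — 8 features.
No choice of 2 test cases does better; here import, upload, filter are left uncovered.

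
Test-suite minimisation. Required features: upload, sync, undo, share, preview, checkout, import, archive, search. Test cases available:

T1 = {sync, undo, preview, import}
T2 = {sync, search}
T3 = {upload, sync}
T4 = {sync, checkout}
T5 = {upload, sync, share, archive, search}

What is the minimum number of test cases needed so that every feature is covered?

T1, T4, T5 together cover {upload, sync, undo, share, preview, checkout, import, archive, search} — every feature.
No 2 of the 5 test cases cover everything (all 10 pairs fall short), so 3 is minimum.

3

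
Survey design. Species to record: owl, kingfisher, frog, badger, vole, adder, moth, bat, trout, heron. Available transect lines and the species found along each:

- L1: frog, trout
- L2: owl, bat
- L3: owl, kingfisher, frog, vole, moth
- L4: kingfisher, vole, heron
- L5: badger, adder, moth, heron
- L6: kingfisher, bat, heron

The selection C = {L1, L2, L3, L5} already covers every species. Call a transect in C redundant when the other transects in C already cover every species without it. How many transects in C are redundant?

Drop L1: trout uncovered — not redundant.
Drop L2: bat uncovered — not redundant.
Drop L3: kingfisher, vole uncovered — not redundant.
Drop L5: badger, adder, heron uncovered — not redundant.
None of the transects in C is redundant.

0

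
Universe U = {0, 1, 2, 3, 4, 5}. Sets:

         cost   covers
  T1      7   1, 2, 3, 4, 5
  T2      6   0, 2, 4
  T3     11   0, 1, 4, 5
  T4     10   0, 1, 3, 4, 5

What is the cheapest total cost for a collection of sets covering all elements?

T1, T2 cover every element at cost 7 + 6 = 13.
Any cover uses at least 2 sets; among all covering selections none totals below 13.

13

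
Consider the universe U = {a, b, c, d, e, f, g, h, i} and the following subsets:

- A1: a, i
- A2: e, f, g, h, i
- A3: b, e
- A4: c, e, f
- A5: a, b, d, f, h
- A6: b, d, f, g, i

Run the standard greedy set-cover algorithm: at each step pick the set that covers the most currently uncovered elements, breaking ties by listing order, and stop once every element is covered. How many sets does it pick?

Pick 1: A2 covers 5 new elements (e, f, g, h, i).
Pick 2: A5 covers 3 new elements (a, b, d).
Pick 3: A4 covers 1 new elements (c).
Greedy uses 3 sets.

3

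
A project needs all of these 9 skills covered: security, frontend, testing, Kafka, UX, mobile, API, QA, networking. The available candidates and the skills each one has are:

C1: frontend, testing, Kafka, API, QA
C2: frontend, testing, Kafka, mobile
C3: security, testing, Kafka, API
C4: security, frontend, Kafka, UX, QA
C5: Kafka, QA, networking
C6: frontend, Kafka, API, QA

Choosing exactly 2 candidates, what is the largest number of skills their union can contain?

Choosing C1, C4 covers {security, frontend, testing, Kafka, UX, API, QA} — 7 skills.
No choice of 2 candidates does better; here mobile, networking are left uncovered.

7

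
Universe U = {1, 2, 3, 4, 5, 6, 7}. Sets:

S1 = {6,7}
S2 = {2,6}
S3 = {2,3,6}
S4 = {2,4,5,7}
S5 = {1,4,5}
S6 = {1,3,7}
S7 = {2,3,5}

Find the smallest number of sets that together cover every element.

S1, S3, S5 together cover {1, 2, 3, 4, 5, 6, 7} — every element.
No 2 of the 7 sets cover everything (all 21 pairs fall short), so 3 is minimum.

3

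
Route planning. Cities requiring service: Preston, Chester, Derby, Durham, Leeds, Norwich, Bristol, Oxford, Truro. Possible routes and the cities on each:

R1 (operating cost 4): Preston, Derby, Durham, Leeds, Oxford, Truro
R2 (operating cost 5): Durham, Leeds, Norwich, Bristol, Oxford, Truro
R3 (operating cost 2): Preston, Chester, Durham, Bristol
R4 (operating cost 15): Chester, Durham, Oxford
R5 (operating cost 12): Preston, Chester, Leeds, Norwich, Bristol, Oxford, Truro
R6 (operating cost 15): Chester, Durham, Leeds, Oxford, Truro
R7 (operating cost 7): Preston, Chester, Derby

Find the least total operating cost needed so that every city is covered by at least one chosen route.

R1, R2, R3 cover every city at operating cost 4 + 5 + 2 = 11.
Any cover uses at least 2 routes; among all covering selections none totals below 11.

11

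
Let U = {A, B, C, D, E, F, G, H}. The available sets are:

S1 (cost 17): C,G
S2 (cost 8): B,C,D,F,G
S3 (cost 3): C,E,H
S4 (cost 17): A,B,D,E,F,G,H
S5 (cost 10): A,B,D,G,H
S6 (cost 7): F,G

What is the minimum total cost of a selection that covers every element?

S3, S4 cover every element at cost 3 + 17 = 20.
Any cover uses at least 2 sets; among all covering selections none totals below 20.
Greedy by coverage-per-cost would pick S3, S2, S5 for 21 — worse than the optimum 20.

20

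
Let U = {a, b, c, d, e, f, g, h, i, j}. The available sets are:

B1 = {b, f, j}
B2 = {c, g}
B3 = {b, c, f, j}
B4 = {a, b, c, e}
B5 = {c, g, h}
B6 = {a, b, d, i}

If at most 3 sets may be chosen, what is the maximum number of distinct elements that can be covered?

9

Choosing B1, B5, B6 covers {a, b, c, d, f, g, h, i, j} — 9 elements.
No choice of 3 sets does better; here e is left uncovered.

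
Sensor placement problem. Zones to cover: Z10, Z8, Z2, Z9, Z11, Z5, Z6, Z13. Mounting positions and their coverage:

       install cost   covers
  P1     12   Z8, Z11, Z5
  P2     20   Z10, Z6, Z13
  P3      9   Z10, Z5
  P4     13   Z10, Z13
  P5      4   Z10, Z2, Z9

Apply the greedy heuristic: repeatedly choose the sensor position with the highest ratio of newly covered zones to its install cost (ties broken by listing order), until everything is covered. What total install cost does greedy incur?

36

Pick 1: P5 adds 3 new (Z10, Z2, Z9) at install cost 4 (ratio 3/4).
Pick 2: P1 adds 3 new (Z8, Z11, Z5) at install cost 12 (ratio 3/12).
Pick 3: P2 adds 2 new (Z6, Z13) at install cost 20 (ratio 2/20).
Greedy total install cost: 4 + 12 + 20 = 36.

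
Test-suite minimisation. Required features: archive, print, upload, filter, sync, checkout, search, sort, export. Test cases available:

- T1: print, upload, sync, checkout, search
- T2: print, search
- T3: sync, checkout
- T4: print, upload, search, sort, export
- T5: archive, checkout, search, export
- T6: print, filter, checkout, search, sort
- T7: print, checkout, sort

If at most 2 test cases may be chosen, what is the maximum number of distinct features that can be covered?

Choosing T1, T4 covers {print, upload, sync, checkout, search, sort, export} — 7 features.
No choice of 2 test cases does better; here archive, filter are left uncovered.

7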